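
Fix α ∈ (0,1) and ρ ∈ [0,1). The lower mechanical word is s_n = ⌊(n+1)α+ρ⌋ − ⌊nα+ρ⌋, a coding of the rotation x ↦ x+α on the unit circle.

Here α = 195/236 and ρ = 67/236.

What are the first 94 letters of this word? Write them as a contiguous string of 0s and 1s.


n=0: ⌊(1·195+67)/236⌋ − ⌊(0·195+67)/236⌋ = ⌊262/236⌋ − ⌊67/236⌋ = 1 − 0 = 1
n=1: ⌊(2·195+67)/236⌋ − ⌊(1·195+67)/236⌋ = ⌊457/236⌋ − ⌊262/236⌋ = 1 − 1 = 0
n=2: ⌊(3·195+67)/236⌋ − ⌊(2·195+67)/236⌋ = ⌊652/236⌋ − ⌊457/236⌋ = 2 − 1 = 1
n=3: ⌊(4·195+67)/236⌋ − ⌊(3·195+67)/236⌋ = ⌊847/236⌋ − ⌊652/236⌋ = 3 − 2 = 1
n=4: ⌊(5·195+67)/236⌋ − ⌊(4·195+67)/236⌋ = ⌊1042/236⌋ − ⌊847/236⌋ = 4 − 3 = 1
n=5: ⌊(6·195+67)/236⌋ − ⌊(5·195+67)/236⌋ = ⌊1237/236⌋ − ⌊1042/236⌋ = 5 − 4 = 1
n=6: ⌊(7·195+67)/236⌋ − ⌊(6·195+67)/236⌋ = ⌊1432/236⌋ − ⌊1237/236⌋ = 6 − 5 = 1
n=7: ⌊(8·195+67)/236⌋ − ⌊(7·195+67)/236⌋ = ⌊1627/236⌋ − ⌊1432/236⌋ = 6 − 6 = 0
n=8: ⌊(9·195+67)/236⌋ − ⌊(8·195+67)/236⌋ = ⌊1822/236⌋ − ⌊1627/236⌋ = 7 − 6 = 1
n=9: ⌊(10·195+67)/236⌋ − ⌊(9·195+67)/236⌋ = ⌊2017/236⌋ − ⌊1822/236⌋ = 8 − 7 = 1
n=10: ⌊(11·195+67)/236⌋ − ⌊(10·195+67)/236⌋ = ⌊2212/236⌋ − ⌊2017/236⌋ = 9 − 8 = 1
n=11: ⌊(12·195+67)/236⌋ − ⌊(11·195+67)/236⌋ = ⌊2407/236⌋ − ⌊2212/236⌋ = 10 − 9 = 1
n=12: ⌊(13·195+67)/236⌋ − ⌊(12·195+67)/236⌋ = ⌊2602/236⌋ − ⌊2407/236⌋ = 11 − 10 = 1
n=13: ⌊(14·195+67)/236⌋ − ⌊(13·195+67)/236⌋ = ⌊2797/236⌋ − ⌊2602/236⌋ = 11 − 11 = 0
n=14: ⌊(15·195+67)/236⌋ − ⌊(14·195+67)/236⌋ = ⌊2992/236⌋ − ⌊2797/236⌋ = 12 − 11 = 1
n=15: ⌊(16·195+67)/236⌋ − ⌊(15·195+67)/236⌋ = ⌊3187/236⌋ − ⌊2992/236⌋ = 13 − 12 = 1
n=16: ⌊(17·195+67)/236⌋ − ⌊(16·195+67)/236⌋ = ⌊3382/236⌋ − ⌊3187/236⌋ = 14 − 13 = 1
n=17: ⌊(18·195+67)/236⌋ − ⌊(17·195+67)/236⌋ = ⌊3577/236⌋ − ⌊3382/236⌋ = 15 − 14 = 1
n=18: ⌊(19·195+67)/236⌋ − ⌊(18·195+67)/236⌋ = ⌊3772/236⌋ − ⌊3577/236⌋ = 15 − 15 = 0
n=19: ⌊(20·195+67)/236⌋ − ⌊(19·195+67)/236⌋ = ⌊3967/236⌋ − ⌊3772/236⌋ = 16 − 15 = 1
n=20: ⌊(21·195+67)/236⌋ − ⌊(20·195+67)/236⌋ = ⌊4162/236⌋ − ⌊3967/236⌋ = 17 − 16 = 1
n=21: ⌊(22·195+67)/236⌋ − ⌊(21·195+67)/236⌋ = ⌊4357/236⌋ − ⌊4162/236⌋ = 18 − 17 = 1
n=22: ⌊(23·195+67)/236⌋ − ⌊(22·195+67)/236⌋ = ⌊4552/236⌋ − ⌊4357/236⌋ = 19 − 18 = 1
n=23: ⌊(24·195+67)/236⌋ − ⌊(23·195+67)/236⌋ = ⌊4747/236⌋ − ⌊4552/236⌋ = 20 − 19 = 1
n=24: ⌊(25·195+67)/236⌋ − ⌊(24·195+67)/236⌋ = ⌊4942/236⌋ − ⌊4747/236⌋ = 20 − 20 = 0
n=25: ⌊(26·195+67)/236⌋ − ⌊(25·195+67)/236⌋ = ⌊5137/236⌋ − ⌊4942/236⌋ = 21 − 20 = 1
n=26: ⌊(27·195+67)/236⌋ − ⌊(26·195+67)/236⌋ = ⌊5332/236⌋ − ⌊5137/236⌋ = 22 − 21 = 1
n=27: ⌊(28·195+67)/236⌋ − ⌊(27·195+67)/236⌋ = ⌊5527/236⌋ − ⌊5332/236⌋ = 23 − 22 = 1
n=28: ⌊(29·195+67)/236⌋ − ⌊(28·195+67)/236⌋ = ⌊5722/236⌋ − ⌊5527/236⌋ = 24 − 23 = 1
n=29: ⌊(30·195+67)/236⌋ − ⌊(29·195+67)/236⌋ = ⌊5917/236⌋ − ⌊5722/236⌋ = 25 − 24 = 1
n=30: ⌊(31·195+67)/236⌋ − ⌊(30·195+67)/236⌋ = ⌊6112/236⌋ − ⌊5917/236⌋ = 25 − 25 = 0
n=31: ⌊(32·195+67)/236⌋ − ⌊(31·195+67)/236⌋ = ⌊6307/236⌋ − ⌊6112/236⌋ = 26 − 25 = 1
n=32: ⌊(33·195+67)/236⌋ − ⌊(32·195+67)/236⌋ = ⌊6502/236⌋ − ⌊6307/236⌋ = 27 − 26 = 1
n=33: ⌊(34·195+67)/236⌋ − ⌊(33·195+67)/236⌋ = ⌊6697/236⌋ − ⌊6502/236⌋ = 28 − 27 = 1
n=34: ⌊(35·195+67)/236⌋ − ⌊(34·195+67)/236⌋ = ⌊6892/236⌋ − ⌊6697/236⌋ = 29 − 28 = 1
n=35: ⌊(36·195+67)/236⌋ − ⌊(35·195+67)/236⌋ = ⌊7087/236⌋ − ⌊6892/236⌋ = 30 − 29 = 1
n=36: ⌊(37·195+67)/236⌋ − ⌊(36·195+67)/236⌋ = ⌊7282/236⌋ − ⌊7087/236⌋ = 30 − 30 = 0
n=37: ⌊(38·195+67)/236⌋ − ⌊(37·195+67)/236⌋ = ⌊7477/236⌋ − ⌊7282/236⌋ = 31 − 30 = 1
n=38: ⌊(39·195+67)/236⌋ − ⌊(38·195+67)/236⌋ = ⌊7672/236⌋ − ⌊7477/236⌋ = 32 − 31 = 1
n=39: ⌊(40·195+67)/236⌋ − ⌊(39·195+67)/236⌋ = ⌊7867/236⌋ − ⌊7672/236⌋ = 33 − 32 = 1
n=40: ⌊(41·195+67)/236⌋ − ⌊(40·195+67)/236⌋ = ⌊8062/236⌋ − ⌊7867/236⌋ = 34 − 33 = 1
n=41: ⌊(42·195+67)/236⌋ − ⌊(41·195+67)/236⌋ = ⌊8257/236⌋ − ⌊8062/236⌋ = 34 − 34 = 0
n=42: ⌊(43·195+67)/236⌋ − ⌊(42·195+67)/236⌋ = ⌊8452/236⌋ − ⌊8257/236⌋ = 35 − 34 = 1
n=43: ⌊(44·195+67)/236⌋ − ⌊(43·195+67)/236⌋ = ⌊8647/236⌋ − ⌊8452/236⌋ = 36 − 35 = 1
n=44: ⌊(45·195+67)/236⌋ − ⌊(44·195+67)/236⌋ = ⌊8842/236⌋ − ⌊8647/236⌋ = 37 − 36 = 1
n=45: ⌊(46·195+67)/236⌋ − ⌊(45·195+67)/236⌋ = ⌊9037/236⌋ − ⌊8842/236⌋ = 38 − 37 = 1
n=46: ⌊(47·195+67)/236⌋ − ⌊(46·195+67)/236⌋ = ⌊9232/236⌋ − ⌊9037/236⌋ = 39 − 38 = 1
n=47: ⌊(48·195+67)/236⌋ − ⌊(47·195+67)/236⌋ = ⌊9427/236⌋ − ⌊9232/236⌋ = 39 − 39 = 0
n=48: ⌊(49·195+67)/236⌋ − ⌊(48·195+67)/236⌋ = ⌊9622/236⌋ − ⌊9427/236⌋ = 40 − 39 = 1
n=49: ⌊(50·195+67)/236⌋ − ⌊(49·195+67)/236⌋ = ⌊9817/236⌋ − ⌊9622/236⌋ = 41 − 40 = 1
n=50: ⌊(51·195+67)/236⌋ − ⌊(50·195+67)/236⌋ = ⌊10012/236⌋ − ⌊9817/236⌋ = 42 − 41 = 1
n=51: ⌊(52·195+67)/236⌋ − ⌊(51·195+67)/236⌋ = ⌊10207/236⌋ − ⌊10012/236⌋ = 43 − 42 = 1
n=52: ⌊(53·195+67)/236⌋ − ⌊(52·195+67)/236⌋ = ⌊10402/236⌋ − ⌊10207/236⌋ = 44 − 43 = 1
n=53: ⌊(54·195+67)/236⌋ − ⌊(53·195+67)/236⌋ = ⌊10597/236⌋ − ⌊10402/236⌋ = 44 − 44 = 0
n=54: ⌊(55·195+67)/236⌋ − ⌊(54·195+67)/236⌋ = ⌊10792/236⌋ − ⌊10597/236⌋ = 45 − 44 = 1
n=55: ⌊(56·195+67)/236⌋ − ⌊(55·195+67)/236⌋ = ⌊10987/236⌋ − ⌊10792/236⌋ = 46 − 45 = 1
n=56: ⌊(57·195+67)/236⌋ − ⌊(56·195+67)/236⌋ = ⌊11182/236⌋ − ⌊10987/236⌋ = 47 − 46 = 1
n=57: ⌊(58·195+67)/236⌋ − ⌊(57·195+67)/236⌋ = ⌊11377/236⌋ − ⌊11182/236⌋ = 48 − 47 = 1
n=58: ⌊(59·195+67)/236⌋ − ⌊(58·195+67)/236⌋ = ⌊11572/236⌋ − ⌊11377/236⌋ = 49 − 48 = 1
n=59: ⌊(60·195+67)/236⌋ − ⌊(59·195+67)/236⌋ = ⌊11767/236⌋ − ⌊11572/236⌋ = 49 − 49 = 0
n=60: ⌊(61·195+67)/236⌋ − ⌊(60·195+67)/236⌋ = ⌊11962/236⌋ − ⌊11767/236⌋ = 50 − 49 = 1
n=61: ⌊(62·195+67)/236⌋ − ⌊(61·195+67)/236⌋ = ⌊12157/236⌋ − ⌊11962/236⌋ = 51 − 50 = 1
n=62: ⌊(63·195+67)/236⌋ − ⌊(62·195+67)/236⌋ = ⌊12352/236⌋ − ⌊12157/236⌋ = 52 − 51 = 1
n=63: ⌊(64·195+67)/236⌋ − ⌊(63·195+67)/236⌋ = ⌊12547/236⌋ − ⌊12352/236⌋ = 53 − 52 = 1
n=64: ⌊(65·195+67)/236⌋ − ⌊(64·195+67)/236⌋ = ⌊12742/236⌋ − ⌊12547/236⌋ = 53 − 53 = 0
n=65: ⌊(66·195+67)/236⌋ − ⌊(65·195+67)/236⌋ = ⌊12937/236⌋ − ⌊12742/236⌋ = 54 − 53 = 1
n=66: ⌊(67·195+67)/236⌋ − ⌊(66·195+67)/236⌋ = ⌊13132/236⌋ − ⌊12937/236⌋ = 55 − 54 = 1
n=67: ⌊(68·195+67)/236⌋ − ⌊(67·195+67)/236⌋ = ⌊13327/236⌋ − ⌊13132/236⌋ = 56 − 55 = 1
n=68: ⌊(69·195+67)/236⌋ − ⌊(68·195+67)/236⌋ = ⌊13522/236⌋ − ⌊13327/236⌋ = 57 − 56 = 1
n=69: ⌊(70·195+67)/236⌋ − ⌊(69·195+67)/236⌋ = ⌊13717/236⌋ − ⌊13522/236⌋ = 58 − 57 = 1
n=70: ⌊(71·195+67)/236⌋ − ⌊(70·195+67)/236⌋ = ⌊13912/236⌋ − ⌊13717/236⌋ = 58 − 58 = 0
n=71: ⌊(72·195+67)/236⌋ − ⌊(71·195+67)/236⌋ = ⌊14107/236⌋ − ⌊13912/236⌋ = 59 − 58 = 1
n=72: ⌊(73·195+67)/236⌋ − ⌊(72·195+67)/236⌋ = ⌊14302/236⌋ − ⌊14107/236⌋ = 60 − 59 = 1
n=73: ⌊(74·195+67)/236⌋ − ⌊(73·195+67)/236⌋ = ⌊14497/236⌋ − ⌊14302/236⌋ = 61 − 60 = 1
n=74: ⌊(75·195+67)/236⌋ − ⌊(74·195+67)/236⌋ = ⌊14692/236⌋ − ⌊14497/236⌋ = 62 − 61 = 1
n=75: ⌊(76·195+67)/236⌋ − ⌊(75·195+67)/236⌋ = ⌊14887/236⌋ − ⌊14692/236⌋ = 63 − 62 = 1
n=76: ⌊(77·195+67)/236⌋ − ⌊(76·195+67)/236⌋ = ⌊15082/236⌋ − ⌊14887/236⌋ = 63 − 63 = 0
n=77: ⌊(78·195+67)/236⌋ − ⌊(77·195+67)/236⌋ = ⌊15277/236⌋ − ⌊15082/236⌋ = 64 − 63 = 1
n=78: ⌊(79·195+67)/236⌋ − ⌊(78·195+67)/236⌋ = ⌊15472/236⌋ − ⌊15277/236⌋ = 65 − 64 = 1
n=79: ⌊(80·195+67)/236⌋ − ⌊(79·195+67)/236⌋ = ⌊15667/236⌋ − ⌊15472/236⌋ = 66 − 65 = 1
n=80: ⌊(81·195+67)/236⌋ − ⌊(80·195+67)/236⌋ = ⌊15862/236⌋ − ⌊15667/236⌋ = 67 − 66 = 1
n=81: ⌊(82·195+67)/236⌋ − ⌊(81·195+67)/236⌋ = ⌊16057/236⌋ − ⌊15862/236⌋ = 68 − 67 = 1
n=82: ⌊(83·195+67)/236⌋ − ⌊(82·195+67)/236⌋ = ⌊16252/236⌋ − ⌊16057/236⌋ = 68 − 68 = 0
n=83: ⌊(84·195+67)/236⌋ − ⌊(83·195+67)/236⌋ = ⌊16447/236⌋ − ⌊16252/236⌋ = 69 − 68 = 1
n=84: ⌊(85·195+67)/236⌋ − ⌊(84·195+67)/236⌋ = ⌊16642/236⌋ − ⌊16447/236⌋ = 70 − 69 = 1
n=85: ⌊(86·195+67)/236⌋ − ⌊(85·195+67)/236⌋ = ⌊16837/236⌋ − ⌊16642/236⌋ = 71 − 70 = 1
n=86: ⌊(87·195+67)/236⌋ − ⌊(86·195+67)/236⌋ = ⌊17032/236⌋ − ⌊16837/236⌋ = 72 − 71 = 1
n=87: ⌊(88·195+67)/236⌋ − ⌊(87·195+67)/236⌋ = ⌊17227/236⌋ − ⌊17032/236⌋ = 72 − 72 = 0
n=88: ⌊(89·195+67)/236⌋ − ⌊(88·195+67)/236⌋ = ⌊17422/236⌋ − ⌊17227/236⌋ = 73 − 72 = 1
n=89: ⌊(90·195+67)/236⌋ − ⌊(89·195+67)/236⌋ = ⌊17617/236⌋ − ⌊17422/236⌋ = 74 − 73 = 1
n=90: ⌊(91·195+67)/236⌋ − ⌊(90·195+67)/236⌋ = ⌊17812/236⌋ − ⌊17617/236⌋ = 75 − 74 = 1
n=91: ⌊(92·195+67)/236⌋ − ⌊(91·195+67)/236⌋ = ⌊18007/236⌋ − ⌊17812/236⌋ = 76 − 75 = 1
n=92: ⌊(93·195+67)/236⌋ − ⌊(92·195+67)/236⌋ = ⌊18202/236⌋ − ⌊18007/236⌋ = 77 − 76 = 1
n=93: ⌊(94·195+67)/236⌋ − ⌊(93·195+67)/236⌋ = ⌊18397/236⌋ − ⌊18202/236⌋ = 77 − 77 = 0

1011111011111011110111110111110111110111101111101111101111101111011111011111011111011110111110


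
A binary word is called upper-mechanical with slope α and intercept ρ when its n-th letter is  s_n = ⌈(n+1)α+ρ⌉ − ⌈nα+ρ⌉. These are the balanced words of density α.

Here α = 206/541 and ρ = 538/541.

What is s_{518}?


0

(n+1)α + ρ = (519·206 + 538) / 541 = 107452/541
nα + ρ     = (518·206 + 538) / 541 = 107246/541
⌈107452/541⌉ = 199,  ⌈107246/541⌉ = 199
s_{518} = 199 − 199 = 0


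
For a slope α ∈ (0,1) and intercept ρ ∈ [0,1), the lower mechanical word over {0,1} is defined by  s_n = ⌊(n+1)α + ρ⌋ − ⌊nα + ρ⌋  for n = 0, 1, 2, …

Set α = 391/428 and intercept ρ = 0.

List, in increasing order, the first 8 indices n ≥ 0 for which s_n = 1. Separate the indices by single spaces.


n=0: ⌊391/428⌋−⌊0/428⌋ = 0−0 = 0
n=1: ⌊782/428⌋−⌊391/428⌋ = 1−0 = 1  ← one
n=2: ⌊1173/428⌋−⌊782/428⌋ = 2−1 = 1  ← one
n=3: ⌊1564/428⌋−⌊1173/428⌋ = 3−2 = 1  ← one
n=4: ⌊1955/428⌋−⌊1564/428⌋ = 4−3 = 1  ← one
n=5: ⌊2346/428⌋−⌊1955/428⌋ = 5−4 = 1  ← one
n=6: ⌊2737/428⌋−⌊2346/428⌋ = 6−5 = 1  ← one
n=7: ⌊3128/428⌋−⌊2737/428⌋ = 7−6 = 1  ← one
n=8: ⌊3519/428⌋−⌊3128/428⌋ = 8−7 = 1  ← one
positions of the first 8 ones: 1 2 3 4 5 6 7 8

1 2 3 4 5 6 7 8


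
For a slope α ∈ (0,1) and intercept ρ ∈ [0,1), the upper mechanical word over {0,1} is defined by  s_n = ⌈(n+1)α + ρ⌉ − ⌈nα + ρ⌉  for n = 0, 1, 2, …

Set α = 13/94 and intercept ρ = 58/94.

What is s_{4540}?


(n+1)α + ρ = (4541·13 + 58) / 94 = 59091/94
nα + ρ     = (4540·13 + 58) / 94 = 59078/94
⌈59091/94⌉ = 629,  ⌈59078/94⌉ = 629
s_{4540} = 629 − 629 = 0

0


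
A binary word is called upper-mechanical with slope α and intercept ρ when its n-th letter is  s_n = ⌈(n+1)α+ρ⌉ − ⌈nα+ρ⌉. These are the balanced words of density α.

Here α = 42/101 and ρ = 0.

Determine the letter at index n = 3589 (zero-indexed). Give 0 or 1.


(n+1)α + ρ = (3590·42) / 101 = 150780/101
nα + ρ     = (3589·42) / 101 = 150738/101
⌈150780/101⌉ = 1493,  ⌈150738/101⌉ = 1493
s_{3589} = 1493 − 1493 = 0

0


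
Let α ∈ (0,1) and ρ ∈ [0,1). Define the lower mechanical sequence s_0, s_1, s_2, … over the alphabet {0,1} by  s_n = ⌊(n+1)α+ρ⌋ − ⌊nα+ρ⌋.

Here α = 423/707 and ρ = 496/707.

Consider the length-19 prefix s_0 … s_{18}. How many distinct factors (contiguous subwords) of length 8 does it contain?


5

t_n = ⌊(n·423+496)/707⌋ for n = 0 … 19:
  n=0…9: ⌊496/707⌋=0 ⌊919/707⌋=1 ⌊1342/707⌋=1 ⌊1765/707⌋=2 ⌊2188/707⌋=3 ⌊2611/707⌋=3 ⌊3034/707⌋=4 ⌊3457/707⌋=4 ⌊3880/707⌋=5 ⌊4303/707⌋=6
  n=10…19: ⌊4726/707⌋=6 ⌊5149/707⌋=7 ⌊5572/707⌋=7 ⌊5995/707⌋=8 ⌊6418/707⌋=9 ⌊6841/707⌋=9 ⌊7264/707⌋=10 ⌊7687/707⌋=10 ⌊8110/707⌋=11 ⌊8533/707⌋=12
s_n = t_(n+1) − t_n for n = 0 … 18 gives
prefix = 1011010110101101011
slide a length-8 window over [0..7] … [11..18] (12 windows); first occurrence of each distinct factor:
  [  0..  7] 10110101
  [  1..  8] 01101011
  [  2..  9] 11010110
  [  3.. 10] 10101101
  [  4.. 11] 01011010
  (the other 7 windows repeat one of these)
distinct factors: {01011010, 01101011, 10101101, 10110101, 11010110}
count = 5  (Sturmian bound for length 8 is 9)


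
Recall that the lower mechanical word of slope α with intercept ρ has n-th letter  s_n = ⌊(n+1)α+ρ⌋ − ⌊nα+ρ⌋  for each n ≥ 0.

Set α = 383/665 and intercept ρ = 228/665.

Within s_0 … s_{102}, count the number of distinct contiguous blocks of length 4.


t_n = ⌊(n·383+228)/665⌋ for n = 0 … 103:
  n=0…9: ⌊228/665⌋=0 ⌊611/665⌋=0 ⌊994/665⌋=1 ⌊1377/665⌋=2 ⌊1760/665⌋=2 ⌊2143/665⌋=3 ⌊2526/665⌋=3 ⌊2909/665⌋=4 ⌊3292/665⌋=4 ⌊3675/665⌋=5
  n=10…19: ⌊4058/665⌋=6 ⌊4441/665⌋=6 ⌊4824/665⌋=7 ⌊5207/665⌋=7 ⌊5590/665⌋=8 ⌊5973/665⌋=8 ⌊6356/665⌋=9 ⌊6739/665⌋=10 ⌊7122/665⌋=10 ⌊7505/665⌋=11
  n=20…29: ⌊7888/665⌋=11 ⌊8271/665⌋=12 ⌊8654/665⌋=13 ⌊9037/665⌋=13 ⌊9420/665⌋=14 ⌊9803/665⌋=14 ⌊10186/665⌋=15 ⌊10569/665⌋=15 ⌊10952/665⌋=16 ⌊11335/665⌋=17
  n=30…39: ⌊11718/665⌋=17 ⌊12101/665⌋=18 ⌊12484/665⌋=18 ⌊12867/665⌋=19 ⌊13250/665⌋=19 ⌊13633/665⌋=20 ⌊14016/665⌋=21 ⌊14399/665⌋=21 ⌊14782/665⌋=22 ⌊15165/665⌋=22
  n=40…49: ⌊15548/665⌋=23 ⌊15931/665⌋=23 ⌊16314/665⌋=24 ⌊16697/665⌋=25 ⌊17080/665⌋=25 ⌊17463/665⌋=26 ⌊17846/665⌋=26 ⌊18229/665⌋=27 ⌊18612/665⌋=27 ⌊18995/665⌋=28
  n=50…59: ⌊19378/665⌋=29 ⌊19761/665⌋=29 ⌊20144/665⌋=30 ⌊20527/665⌋=30 ⌊20910/665⌋=31 ⌊21293/665⌋=32 ⌊21676/665⌋=32 ⌊22059/665⌋=33 ⌊22442/665⌋=33 ⌊22825/665⌋=34
  n=60…69: ⌊23208/665⌋=34 ⌊23591/665⌋=35 ⌊23974/665⌋=36 ⌊24357/665⌋=36 ⌊24740/665⌋=37 ⌊25123/665⌋=37 ⌊25506/665⌋=38 ⌊25889/665⌋=38 ⌊26272/665⌋=39 ⌊26655/665⌋=40
  n=70…79: ⌊27038/665⌋=40 ⌊27421/665⌋=41 ⌊27804/665⌋=41 ⌊28187/665⌋=42 ⌊28570/665⌋=42 ⌊28953/665⌋=43 ⌊29336/665⌋=44 ⌊29719/665⌋=44 ⌊30102/665⌋=45 ⌊30485/665⌋=45
  n=80…89: ⌊30868/665⌋=46 ⌊31251/665⌋=46 ⌊31634/665⌋=47 ⌊32017/665⌋=48 ⌊32400/665⌋=48 ⌊32783/665⌋=49 ⌊33166/665⌋=49 ⌊33549/665⌋=50 ⌊33932/665⌋=51 ⌊34315/665⌋=51
  n=90…99: ⌊34698/665⌋=52 ⌊35081/665⌋=52 ⌊35464/665⌋=53 ⌊35847/665⌋=53 ⌊36230/665⌋=54 ⌊36613/665⌋=55 ⌊36996/665⌋=55 ⌊37379/665⌋=56 ⌊37762/665⌋=56 ⌊38145/665⌋=57
  n=100…103: ⌊38528/665⌋=57 ⌊38911/665⌋=58 ⌊39294/665⌋=59 ⌊39677/665⌋=59
s_n = t_(n+1) − t_n for n = 0 … 102 gives
prefix = 0110101011010101101011010101101010110101011010101101011010101101010110101011010101101011010101101010110
slide a length-4 window over [0..3] … [99..102] (100 windows); first occurrence of each distinct factor:
  [  0..  3] 0110
  [  1..  4] 1101
  [  2..  5] 1010
  [  3..  6] 0101
  [  6..  9] 1011
  (the other 95 windows repeat one of these)
distinct factors: {0101, 0110, 1010, 1011, 1101}
count = 5  (Sturmian bound for length 4 is 5)

5


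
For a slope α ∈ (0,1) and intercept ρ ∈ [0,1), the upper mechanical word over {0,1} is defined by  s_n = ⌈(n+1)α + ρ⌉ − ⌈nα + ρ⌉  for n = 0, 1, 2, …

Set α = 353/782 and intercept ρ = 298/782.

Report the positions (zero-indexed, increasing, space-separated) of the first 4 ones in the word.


n=0: ⌈651/782⌉−⌈298/782⌉ = 1−1 = 0
n=1: ⌈1004/782⌉−⌈651/782⌉ = 2−1 = 1  ← one
n=2: ⌈1357/782⌉−⌈1004/782⌉ = 2−2 = 0
n=3: ⌈1710/782⌉−⌈1357/782⌉ = 3−2 = 1  ← one
n=4: ⌈2063/782⌉−⌈1710/782⌉ = 3−3 = 0
n=5: ⌈2416/782⌉−⌈2063/782⌉ = 4−3 = 1  ← one
n=6: ⌈2769/782⌉−⌈2416/782⌉ = 4−4 = 0
n=7: ⌈3122/782⌉−⌈2769/782⌉ = 4−4 = 0
n=8: ⌈3475/782⌉−⌈3122/782⌉ = 5−4 = 1  ← one
positions of the first 4 ones: 1 3 5 8

1 3 5 8


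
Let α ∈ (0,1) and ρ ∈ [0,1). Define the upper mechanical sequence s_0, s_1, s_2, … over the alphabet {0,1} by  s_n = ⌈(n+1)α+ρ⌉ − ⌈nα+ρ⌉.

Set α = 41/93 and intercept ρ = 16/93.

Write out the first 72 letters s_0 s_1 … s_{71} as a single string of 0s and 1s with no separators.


010010101010010101001010101001010101001010101001010100101010100101010100

n=0: ⌈(1·41+16)/93⌉ − ⌈(0·41+16)/93⌉ = ⌈57/93⌉ − ⌈16/93⌉ = 1 − 1 = 0
n=1: ⌈(2·41+16)/93⌉ − ⌈(1·41+16)/93⌉ = ⌈98/93⌉ − ⌈57/93⌉ = 2 − 1 = 1
n=2: ⌈(3·41+16)/93⌉ − ⌈(2·41+16)/93⌉ = ⌈139/93⌉ − ⌈98/93⌉ = 2 − 2 = 0
n=3: ⌈(4·41+16)/93⌉ − ⌈(3·41+16)/93⌉ = ⌈180/93⌉ − ⌈139/93⌉ = 2 − 2 = 0
n=4: ⌈(5·41+16)/93⌉ − ⌈(4·41+16)/93⌉ = ⌈221/93⌉ − ⌈180/93⌉ = 3 − 2 = 1
n=5: ⌈(6·41+16)/93⌉ − ⌈(5·41+16)/93⌉ = ⌈262/93⌉ − ⌈221/93⌉ = 3 − 3 = 0
n=6: ⌈(7·41+16)/93⌉ − ⌈(6·41+16)/93⌉ = ⌈303/93⌉ − ⌈262/93⌉ = 4 − 3 = 1
n=7: ⌈(8·41+16)/93⌉ − ⌈(7·41+16)/93⌉ = ⌈344/93⌉ − ⌈303/93⌉ = 4 − 4 = 0
n=8: ⌈(9·41+16)/93⌉ − ⌈(8·41+16)/93⌉ = ⌈385/93⌉ − ⌈344/93⌉ = 5 − 4 = 1
n=9: ⌈(10·41+16)/93⌉ − ⌈(9·41+16)/93⌉ = ⌈426/93⌉ − ⌈385/93⌉ = 5 − 5 = 0
n=10: ⌈(11·41+16)/93⌉ − ⌈(10·41+16)/93⌉ = ⌈467/93⌉ − ⌈426/93⌉ = 6 − 5 = 1
n=11: ⌈(12·41+16)/93⌉ − ⌈(11·41+16)/93⌉ = ⌈508/93⌉ − ⌈467/93⌉ = 6 − 6 = 0
n=12: ⌈(13·41+16)/93⌉ − ⌈(12·41+16)/93⌉ = ⌈549/93⌉ − ⌈508/93⌉ = 6 − 6 = 0
n=13: ⌈(14·41+16)/93⌉ − ⌈(13·41+16)/93⌉ = ⌈590/93⌉ − ⌈549/93⌉ = 7 − 6 = 1
n=14: ⌈(15·41+16)/93⌉ − ⌈(14·41+16)/93⌉ = ⌈631/93⌉ − ⌈590/93⌉ = 7 − 7 = 0
n=15: ⌈(16·41+16)/93⌉ − ⌈(15·41+16)/93⌉ = ⌈672/93⌉ − ⌈631/93⌉ = 8 − 7 = 1
n=16: ⌈(17·41+16)/93⌉ − ⌈(16·41+16)/93⌉ = ⌈713/93⌉ − ⌈672/93⌉ = 8 − 8 = 0
n=17: ⌈(18·41+16)/93⌉ − ⌈(17·41+16)/93⌉ = ⌈754/93⌉ − ⌈713/93⌉ = 9 − 8 = 1
n=18: ⌈(19·41+16)/93⌉ − ⌈(18·41+16)/93⌉ = ⌈795/93⌉ − ⌈754/93⌉ = 9 − 9 = 0
n=19: ⌈(20·41+16)/93⌉ − ⌈(19·41+16)/93⌉ = ⌈836/93⌉ − ⌈795/93⌉ = 9 − 9 = 0
n=20: ⌈(21·41+16)/93⌉ − ⌈(20·41+16)/93⌉ = ⌈877/93⌉ − ⌈836/93⌉ = 10 − 9 = 1
n=21: ⌈(22·41+16)/93⌉ − ⌈(21·41+16)/93⌉ = ⌈918/93⌉ − ⌈877/93⌉ = 10 − 10 = 0
n=22: ⌈(23·41+16)/93⌉ − ⌈(22·41+16)/93⌉ = ⌈959/93⌉ − ⌈918/93⌉ = 11 − 10 = 1
n=23: ⌈(24·41+16)/93⌉ − ⌈(23·41+16)/93⌉ = ⌈1000/93⌉ − ⌈959/93⌉ = 11 − 11 = 0
n=24: ⌈(25·41+16)/93⌉ − ⌈(24·41+16)/93⌉ = ⌈1041/93⌉ − ⌈1000/93⌉ = 12 − 11 = 1
n=25: ⌈(26·41+16)/93⌉ − ⌈(25·41+16)/93⌉ = ⌈1082/93⌉ − ⌈1041/93⌉ = 12 − 12 = 0
n=26: ⌈(27·41+16)/93⌉ − ⌈(26·41+16)/93⌉ = ⌈1123/93⌉ − ⌈1082/93⌉ = 13 − 12 = 1
n=27: ⌈(28·41+16)/93⌉ − ⌈(27·41+16)/93⌉ = ⌈1164/93⌉ − ⌈1123/93⌉ = 13 − 13 = 0
n=28: ⌈(29·41+16)/93⌉ − ⌈(28·41+16)/93⌉ = ⌈1205/93⌉ − ⌈1164/93⌉ = 13 − 13 = 0
n=29: ⌈(30·41+16)/93⌉ − ⌈(29·41+16)/93⌉ = ⌈1246/93⌉ − ⌈1205/93⌉ = 14 − 13 = 1
n=30: ⌈(31·41+16)/93⌉ − ⌈(30·41+16)/93⌉ = ⌈1287/93⌉ − ⌈1246/93⌉ = 14 − 14 = 0
n=31: ⌈(32·41+16)/93⌉ − ⌈(31·41+16)/93⌉ = ⌈1328/93⌉ − ⌈1287/93⌉ = 15 − 14 = 1
n=32: ⌈(33·41+16)/93⌉ − ⌈(32·41+16)/93⌉ = ⌈1369/93⌉ − ⌈1328/93⌉ = 15 − 15 = 0
n=33: ⌈(34·41+16)/93⌉ − ⌈(33·41+16)/93⌉ = ⌈1410/93⌉ − ⌈1369/93⌉ = 16 − 15 = 1
n=34: ⌈(35·41+16)/93⌉ − ⌈(34·41+16)/93⌉ = ⌈1451/93⌉ − ⌈1410/93⌉ = 16 − 16 = 0
n=35: ⌈(36·41+16)/93⌉ − ⌈(35·41+16)/93⌉ = ⌈1492/93⌉ − ⌈1451/93⌉ = 17 − 16 = 1
n=36: ⌈(37·41+16)/93⌉ − ⌈(36·41+16)/93⌉ = ⌈1533/93⌉ − ⌈1492/93⌉ = 17 − 17 = 0
n=37: ⌈(38·41+16)/93⌉ − ⌈(37·41+16)/93⌉ = ⌈1574/93⌉ − ⌈1533/93⌉ = 17 − 17 = 0
n=38: ⌈(39·41+16)/93⌉ − ⌈(38·41+16)/93⌉ = ⌈1615/93⌉ − ⌈1574/93⌉ = 18 − 17 = 1
n=39: ⌈(40·41+16)/93⌉ − ⌈(39·41+16)/93⌉ = ⌈1656/93⌉ − ⌈1615/93⌉ = 18 − 18 = 0
n=40: ⌈(41·41+16)/93⌉ − ⌈(40·41+16)/93⌉ = ⌈1697/93⌉ − ⌈1656/93⌉ = 19 − 18 = 1
n=41: ⌈(42·41+16)/93⌉ − ⌈(41·41+16)/93⌉ = ⌈1738/93⌉ − ⌈1697/93⌉ = 19 − 19 = 0
n=42: ⌈(43·41+16)/93⌉ − ⌈(42·41+16)/93⌉ = ⌈1779/93⌉ − ⌈1738/93⌉ = 20 − 19 = 1
n=43: ⌈(44·41+16)/93⌉ − ⌈(43·41+16)/93⌉ = ⌈1820/93⌉ − ⌈1779/93⌉ = 20 − 20 = 0
n=44: ⌈(45·41+16)/93⌉ − ⌈(44·41+16)/93⌉ = ⌈1861/93⌉ − ⌈1820/93⌉ = 21 − 20 = 1
n=45: ⌈(46·41+16)/93⌉ − ⌈(45·41+16)/93⌉ = ⌈1902/93⌉ − ⌈1861/93⌉ = 21 − 21 = 0
n=46: ⌈(47·41+16)/93⌉ − ⌈(46·41+16)/93⌉ = ⌈1943/93⌉ − ⌈1902/93⌉ = 21 − 21 = 0
n=47: ⌈(48·41+16)/93⌉ − ⌈(47·41+16)/93⌉ = ⌈1984/93⌉ − ⌈1943/93⌉ = 22 − 21 = 1
n=48: ⌈(49·41+16)/93⌉ − ⌈(48·41+16)/93⌉ = ⌈2025/93⌉ − ⌈1984/93⌉ = 22 − 22 = 0
n=49: ⌈(50·41+16)/93⌉ − ⌈(49·41+16)/93⌉ = ⌈2066/93⌉ − ⌈2025/93⌉ = 23 − 22 = 1
n=50: ⌈(51·41+16)/93⌉ − ⌈(50·41+16)/93⌉ = ⌈2107/93⌉ − ⌈2066/93⌉ = 23 − 23 = 0
n=51: ⌈(52·41+16)/93⌉ − ⌈(51·41+16)/93⌉ = ⌈2148/93⌉ − ⌈2107/93⌉ = 24 − 23 = 1
n=52: ⌈(53·41+16)/93⌉ − ⌈(52·41+16)/93⌉ = ⌈2189/93⌉ − ⌈2148/93⌉ = 24 − 24 = 0
n=53: ⌈(54·41+16)/93⌉ − ⌈(53·41+16)/93⌉ = ⌈2230/93⌉ − ⌈2189/93⌉ = 24 − 24 = 0
n=54: ⌈(55·41+16)/93⌉ − ⌈(54·41+16)/93⌉ = ⌈2271/93⌉ − ⌈2230/93⌉ = 25 − 24 = 1
n=55: ⌈(56·41+16)/93⌉ − ⌈(55·41+16)/93⌉ = ⌈2312/93⌉ − ⌈2271/93⌉ = 25 − 25 = 0
n=56: ⌈(57·41+16)/93⌉ − ⌈(56·41+16)/93⌉ = ⌈2353/93⌉ − ⌈2312/93⌉ = 26 − 25 = 1
n=57: ⌈(58·41+16)/93⌉ − ⌈(57·41+16)/93⌉ = ⌈2394/93⌉ − ⌈2353/93⌉ = 26 − 26 = 0
n=58: ⌈(59·41+16)/93⌉ − ⌈(58·41+16)/93⌉ = ⌈2435/93⌉ − ⌈2394/93⌉ = 27 − 26 = 1
n=59: ⌈(60·41+16)/93⌉ − ⌈(59·41+16)/93⌉ = ⌈2476/93⌉ − ⌈2435/93⌉ = 27 − 27 = 0
n=60: ⌈(61·41+16)/93⌉ − ⌈(60·41+16)/93⌉ = ⌈2517/93⌉ − ⌈2476/93⌉ = 28 − 27 = 1
n=61: ⌈(62·41+16)/93⌉ − ⌈(61·41+16)/93⌉ = ⌈2558/93⌉ − ⌈2517/93⌉ = 28 − 28 = 0
n=62: ⌈(63·41+16)/93⌉ − ⌈(62·41+16)/93⌉ = ⌈2599/93⌉ − ⌈2558/93⌉ = 28 − 28 = 0
n=63: ⌈(64·41+16)/93⌉ − ⌈(63·41+16)/93⌉ = ⌈2640/93⌉ − ⌈2599/93⌉ = 29 − 28 = 1
n=64: ⌈(65·41+16)/93⌉ − ⌈(64·41+16)/93⌉ = ⌈2681/93⌉ − ⌈2640/93⌉ = 29 − 29 = 0
n=65: ⌈(66·41+16)/93⌉ − ⌈(65·41+16)/93⌉ = ⌈2722/93⌉ − ⌈2681/93⌉ = 30 − 29 = 1
n=66: ⌈(67·41+16)/93⌉ − ⌈(66·41+16)/93⌉ = ⌈2763/93⌉ − ⌈2722/93⌉ = 30 − 30 = 0
n=67: ⌈(68·41+16)/93⌉ − ⌈(67·41+16)/93⌉ = ⌈2804/93⌉ − ⌈2763/93⌉ = 31 − 30 = 1
n=68: ⌈(69·41+16)/93⌉ − ⌈(68·41+16)/93⌉ = ⌈2845/93⌉ − ⌈2804/93⌉ = 31 − 31 = 0
n=69: ⌈(70·41+16)/93⌉ − ⌈(69·41+16)/93⌉ = ⌈2886/93⌉ − ⌈2845/93⌉ = 32 − 31 = 1
n=70: ⌈(71·41+16)/93⌉ − ⌈(70·41+16)/93⌉ = ⌈2927/93⌉ − ⌈2886/93⌉ = 32 − 32 = 0
n=71: ⌈(72·41+16)/93⌉ − ⌈(71·41+16)/93⌉ = ⌈2968/93⌉ − ⌈2927/93⌉ = 32 − 32 = 0


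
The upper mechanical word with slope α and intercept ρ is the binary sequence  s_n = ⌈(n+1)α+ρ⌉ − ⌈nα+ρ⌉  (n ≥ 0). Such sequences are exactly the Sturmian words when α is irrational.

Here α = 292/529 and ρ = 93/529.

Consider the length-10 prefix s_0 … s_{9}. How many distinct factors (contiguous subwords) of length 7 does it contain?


4

t_n = ⌈(n·292+93)/529⌉ for n = 0 … 10:
  n=0…9: ⌈93/529⌉=1 ⌈385/529⌉=1 ⌈677/529⌉=2 ⌈969/529⌉=2 ⌈1261/529⌉=3 ⌈1553/529⌉=3 ⌈1845/529⌉=4 ⌈2137/529⌉=5 ⌈2429/529⌉=5 ⌈2721/529⌉=6
  n=10: ⌈3013/529⌉=6
s_n = t_(n+1) − t_n for n = 0 … 9 gives
prefix = 0101011010
slide a length-7 window over [0..6] … [3..9] (4 windows); first occurrence of each distinct factor:
  [  0..  6] 0101011
  [  1..  7] 1010110
  [  2..  8] 0101101
  [  3..  9] 1011010
distinct factors: {0101011, 0101101, 1010110, 1011010}
count = 4  (Sturmian bound for length 7 is 8)


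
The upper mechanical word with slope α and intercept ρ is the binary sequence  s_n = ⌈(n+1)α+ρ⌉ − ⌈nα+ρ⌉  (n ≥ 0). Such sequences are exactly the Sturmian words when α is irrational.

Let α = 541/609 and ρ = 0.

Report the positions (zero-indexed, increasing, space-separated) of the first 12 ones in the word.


0 1 2 3 4 5 6 7 9 10 11 12

n=0: ⌈541/609⌉−⌈0/609⌉ = 1−0 = 1  ← one
n=1: ⌈1082/609⌉−⌈541/609⌉ = 2−1 = 1  ← one
n=2: ⌈1623/609⌉−⌈1082/609⌉ = 3−2 = 1  ← one
n=3: ⌈2164/609⌉−⌈1623/609⌉ = 4−3 = 1  ← one
n=4: ⌈2705/609⌉−⌈2164/609⌉ = 5−4 = 1  ← one
n=5: ⌈3246/609⌉−⌈2705/609⌉ = 6−5 = 1  ← one
n=6: ⌈3787/609⌉−⌈3246/609⌉ = 7−6 = 1  ← one
n=7: ⌈4328/609⌉−⌈3787/609⌉ = 8−7 = 1  ← one
n=8: ⌈4869/609⌉−⌈4328/609⌉ = 8−8 = 0
n=9: ⌈5410/609⌉−⌈4869/609⌉ = 9−8 = 1  ← one
n=10: ⌈5951/609⌉−⌈5410/609⌉ = 10−9 = 1  ← one
n=11: ⌈6492/609⌉−⌈5951/609⌉ = 11−10 = 1  ← one
n=12: ⌈7033/609⌉−⌈6492/609⌉ = 12−11 = 1  ← one
positions of the first 12 ones: 0 1 2 3 4 5 6 7 9 10 11 12


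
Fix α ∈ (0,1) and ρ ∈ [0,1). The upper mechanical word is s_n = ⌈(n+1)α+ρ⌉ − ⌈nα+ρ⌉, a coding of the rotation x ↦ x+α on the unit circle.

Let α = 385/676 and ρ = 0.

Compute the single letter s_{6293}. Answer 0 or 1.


(n+1)α + ρ = (6294·385) / 676 = 2423190/676
nα + ρ     = (6293·385) / 676 = 2422805/676
⌈2423190/676⌉ = 3585,  ⌈2422805/676⌉ = 3585
s_{6293} = 3585 − 3585 = 0

0


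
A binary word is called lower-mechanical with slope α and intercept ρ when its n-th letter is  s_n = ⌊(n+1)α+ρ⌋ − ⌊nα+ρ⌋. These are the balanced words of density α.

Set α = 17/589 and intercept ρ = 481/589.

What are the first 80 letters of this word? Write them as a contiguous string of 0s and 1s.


00000010000000000000000000000000000000001000000000000000000000000000000000010000

n=0: ⌊(1·17+481)/589⌋ − ⌊(0·17+481)/589⌋ = ⌊498/589⌋ − ⌊481/589⌋ = 0 − 0 = 0
n=1: ⌊(2·17+481)/589⌋ − ⌊(1·17+481)/589⌋ = ⌊515/589⌋ − ⌊498/589⌋ = 0 − 0 = 0
n=2: ⌊(3·17+481)/589⌋ − ⌊(2·17+481)/589⌋ = ⌊532/589⌋ − ⌊515/589⌋ = 0 − 0 = 0
n=3: ⌊(4·17+481)/589⌋ − ⌊(3·17+481)/589⌋ = ⌊549/589⌋ − ⌊532/589⌋ = 0 − 0 = 0
n=4: ⌊(5·17+481)/589⌋ − ⌊(4·17+481)/589⌋ = ⌊566/589⌋ − ⌊549/589⌋ = 0 − 0 = 0
n=5: ⌊(6·17+481)/589⌋ − ⌊(5·17+481)/589⌋ = ⌊583/589⌋ − ⌊566/589⌋ = 0 − 0 = 0
n=6: ⌊(7·17+481)/589⌋ − ⌊(6·17+481)/589⌋ = ⌊600/589⌋ − ⌊583/589⌋ = 1 − 0 = 1
n=7: ⌊(8·17+481)/589⌋ − ⌊(7·17+481)/589⌋ = ⌊617/589⌋ − ⌊600/589⌋ = 1 − 1 = 0
n=8: ⌊(9·17+481)/589⌋ − ⌊(8·17+481)/589⌋ = ⌊634/589⌋ − ⌊617/589⌋ = 1 − 1 = 0
n=9: ⌊(10·17+481)/589⌋ − ⌊(9·17+481)/589⌋ = ⌊651/589⌋ − ⌊634/589⌋ = 1 − 1 = 0
n=10: ⌊(11·17+481)/589⌋ − ⌊(10·17+481)/589⌋ = ⌊668/589⌋ − ⌊651/589⌋ = 1 − 1 = 0
n=11: ⌊(12·17+481)/589⌋ − ⌊(11·17+481)/589⌋ = ⌊685/589⌋ − ⌊668/589⌋ = 1 − 1 = 0
n=12: ⌊(13·17+481)/589⌋ − ⌊(12·17+481)/589⌋ = ⌊702/589⌋ − ⌊685/589⌋ = 1 − 1 = 0
n=13: ⌊(14·17+481)/589⌋ − ⌊(13·17+481)/589⌋ = ⌊719/589⌋ − ⌊702/589⌋ = 1 − 1 = 0
n=14: ⌊(15·17+481)/589⌋ − ⌊(14·17+481)/589⌋ = ⌊736/589⌋ − ⌊719/589⌋ = 1 − 1 = 0
n=15: ⌊(16·17+481)/589⌋ − ⌊(15·17+481)/589⌋ = ⌊753/589⌋ − ⌊736/589⌋ = 1 − 1 = 0
n=16: ⌊(17·17+481)/589⌋ − ⌊(16·17+481)/589⌋ = ⌊770/589⌋ − ⌊753/589⌋ = 1 − 1 = 0
n=17: ⌊(18·17+481)/589⌋ − ⌊(17·17+481)/589⌋ = ⌊787/589⌋ − ⌊770/589⌋ = 1 − 1 = 0
n=18: ⌊(19·17+481)/589⌋ − ⌊(18·17+481)/589⌋ = ⌊804/589⌋ − ⌊787/589⌋ = 1 − 1 = 0
n=19: ⌊(20·17+481)/589⌋ − ⌊(19·17+481)/589⌋ = ⌊821/589⌋ − ⌊804/589⌋ = 1 − 1 = 0
n=20: ⌊(21·17+481)/589⌋ − ⌊(20·17+481)/589⌋ = ⌊838/589⌋ − ⌊821/589⌋ = 1 − 1 = 0
n=21: ⌊(22·17+481)/589⌋ − ⌊(21·17+481)/589⌋ = ⌊855/589⌋ − ⌊838/589⌋ = 1 − 1 = 0
n=22: ⌊(23·17+481)/589⌋ − ⌊(22·17+481)/589⌋ = ⌊872/589⌋ − ⌊855/589⌋ = 1 − 1 = 0
n=23: ⌊(24·17+481)/589⌋ − ⌊(23·17+481)/589⌋ = ⌊889/589⌋ − ⌊872/589⌋ = 1 − 1 = 0
n=24: ⌊(25·17+481)/589⌋ − ⌊(24·17+481)/589⌋ = ⌊906/589⌋ − ⌊889/589⌋ = 1 − 1 = 0
n=25: ⌊(26·17+481)/589⌋ − ⌊(25·17+481)/589⌋ = ⌊923/589⌋ − ⌊906/589⌋ = 1 − 1 = 0
n=26: ⌊(27·17+481)/589⌋ − ⌊(26·17+481)/589⌋ = ⌊940/589⌋ − ⌊923/589⌋ = 1 − 1 = 0
n=27: ⌊(28·17+481)/589⌋ − ⌊(27·17+481)/589⌋ = ⌊957/589⌋ − ⌊940/589⌋ = 1 − 1 = 0
n=28: ⌊(29·17+481)/589⌋ − ⌊(28·17+481)/589⌋ = ⌊974/589⌋ − ⌊957/589⌋ = 1 − 1 = 0
n=29: ⌊(30·17+481)/589⌋ − ⌊(29·17+481)/589⌋ = ⌊991/589⌋ − ⌊974/589⌋ = 1 − 1 = 0
n=30: ⌊(31·17+481)/589⌋ − ⌊(30·17+481)/589⌋ = ⌊1008/589⌋ − ⌊991/589⌋ = 1 − 1 = 0
n=31: ⌊(32·17+481)/589⌋ − ⌊(31·17+481)/589⌋ = ⌊1025/589⌋ − ⌊1008/589⌋ = 1 − 1 = 0
n=32: ⌊(33·17+481)/589⌋ − ⌊(32·17+481)/589⌋ = ⌊1042/589⌋ − ⌊1025/589⌋ = 1 − 1 = 0
n=33: ⌊(34·17+481)/589⌋ − ⌊(33·17+481)/589⌋ = ⌊1059/589⌋ − ⌊1042/589⌋ = 1 − 1 = 0
n=34: ⌊(35·17+481)/589⌋ − ⌊(34·17+481)/589⌋ = ⌊1076/589⌋ − ⌊1059/589⌋ = 1 − 1 = 0
n=35: ⌊(36·17+481)/589⌋ − ⌊(35·17+481)/589⌋ = ⌊1093/589⌋ − ⌊1076/589⌋ = 1 − 1 = 0
n=36: ⌊(37·17+481)/589⌋ − ⌊(36·17+481)/589⌋ = ⌊1110/589⌋ − ⌊1093/589⌋ = 1 − 1 = 0
n=37: ⌊(38·17+481)/589⌋ − ⌊(37·17+481)/589⌋ = ⌊1127/589⌋ − ⌊1110/589⌋ = 1 − 1 = 0
n=38: ⌊(39·17+481)/589⌋ − ⌊(38·17+481)/589⌋ = ⌊1144/589⌋ − ⌊1127/589⌋ = 1 − 1 = 0
n=39: ⌊(40·17+481)/589⌋ − ⌊(39·17+481)/589⌋ = ⌊1161/589⌋ − ⌊1144/589⌋ = 1 − 1 = 0
n=40: ⌊(41·17+481)/589⌋ − ⌊(40·17+481)/589⌋ = ⌊1178/589⌋ − ⌊1161/589⌋ = 2 − 1 = 1
n=41: ⌊(42·17+481)/589⌋ − ⌊(41·17+481)/589⌋ = ⌊1195/589⌋ − ⌊1178/589⌋ = 2 − 2 = 0
n=42: ⌊(43·17+481)/589⌋ − ⌊(42·17+481)/589⌋ = ⌊1212/589⌋ − ⌊1195/589⌋ = 2 − 2 = 0
n=43: ⌊(44·17+481)/589⌋ − ⌊(43·17+481)/589⌋ = ⌊1229/589⌋ − ⌊1212/589⌋ = 2 − 2 = 0
n=44: ⌊(45·17+481)/589⌋ − ⌊(44·17+481)/589⌋ = ⌊1246/589⌋ − ⌊1229/589⌋ = 2 − 2 = 0
n=45: ⌊(46·17+481)/589⌋ − ⌊(45·17+481)/589⌋ = ⌊1263/589⌋ − ⌊1246/589⌋ = 2 − 2 = 0
n=46: ⌊(47·17+481)/589⌋ − ⌊(46·17+481)/589⌋ = ⌊1280/589⌋ − ⌊1263/589⌋ = 2 − 2 = 0
n=47: ⌊(48·17+481)/589⌋ − ⌊(47·17+481)/589⌋ = ⌊1297/589⌋ − ⌊1280/589⌋ = 2 − 2 = 0
n=48: ⌊(49·17+481)/589⌋ − ⌊(48·17+481)/589⌋ = ⌊1314/589⌋ − ⌊1297/589⌋ = 2 − 2 = 0
n=49: ⌊(50·17+481)/589⌋ − ⌊(49·17+481)/589⌋ = ⌊1331/589⌋ − ⌊1314/589⌋ = 2 − 2 = 0
n=50: ⌊(51·17+481)/589⌋ − ⌊(50·17+481)/589⌋ = ⌊1348/589⌋ − ⌊1331/589⌋ = 2 − 2 = 0
n=51: ⌊(52·17+481)/589⌋ − ⌊(51·17+481)/589⌋ = ⌊1365/589⌋ − ⌊1348/589⌋ = 2 − 2 = 0
n=52: ⌊(53·17+481)/589⌋ − ⌊(52·17+481)/589⌋ = ⌊1382/589⌋ − ⌊1365/589⌋ = 2 − 2 = 0
n=53: ⌊(54·17+481)/589⌋ − ⌊(53·17+481)/589⌋ = ⌊1399/589⌋ − ⌊1382/589⌋ = 2 − 2 = 0
n=54: ⌊(55·17+481)/589⌋ − ⌊(54·17+481)/589⌋ = ⌊1416/589⌋ − ⌊1399/589⌋ = 2 − 2 = 0
n=55: ⌊(56·17+481)/589⌋ − ⌊(55·17+481)/589⌋ = ⌊1433/589⌋ − ⌊1416/589⌋ = 2 − 2 = 0
n=56: ⌊(57·17+481)/589⌋ − ⌊(56·17+481)/589⌋ = ⌊1450/589⌋ − ⌊1433/589⌋ = 2 − 2 = 0
n=57: ⌊(58·17+481)/589⌋ − ⌊(57·17+481)/589⌋ = ⌊1467/589⌋ − ⌊1450/589⌋ = 2 − 2 = 0
n=58: ⌊(59·17+481)/589⌋ − ⌊(58·17+481)/589⌋ = ⌊1484/589⌋ − ⌊1467/589⌋ = 2 − 2 = 0
n=59: ⌊(60·17+481)/589⌋ − ⌊(59·17+481)/589⌋ = ⌊1501/589⌋ − ⌊1484/589⌋ = 2 − 2 = 0
n=60: ⌊(61·17+481)/589⌋ − ⌊(60·17+481)/589⌋ = ⌊1518/589⌋ − ⌊1501/589⌋ = 2 − 2 = 0
n=61: ⌊(62·17+481)/589⌋ − ⌊(61·17+481)/589⌋ = ⌊1535/589⌋ − ⌊1518/589⌋ = 2 − 2 = 0
n=62: ⌊(63·17+481)/589⌋ − ⌊(62·17+481)/589⌋ = ⌊1552/589⌋ − ⌊1535/589⌋ = 2 − 2 = 0
n=63: ⌊(64·17+481)/589⌋ − ⌊(63·17+481)/589⌋ = ⌊1569/589⌋ − ⌊1552/589⌋ = 2 − 2 = 0
n=64: ⌊(65·17+481)/589⌋ − ⌊(64·17+481)/589⌋ = ⌊1586/589⌋ − ⌊1569/589⌋ = 2 − 2 = 0
n=65: ⌊(66·17+481)/589⌋ − ⌊(65·17+481)/589⌋ = ⌊1603/589⌋ − ⌊1586/589⌋ = 2 − 2 = 0
n=66: ⌊(67·17+481)/589⌋ − ⌊(66·17+481)/589⌋ = ⌊1620/589⌋ − ⌊1603/589⌋ = 2 − 2 = 0
n=67: ⌊(68·17+481)/589⌋ − ⌊(67·17+481)/589⌋ = ⌊1637/589⌋ − ⌊1620/589⌋ = 2 − 2 = 0
n=68: ⌊(69·17+481)/589⌋ − ⌊(68·17+481)/589⌋ = ⌊1654/589⌋ − ⌊1637/589⌋ = 2 − 2 = 0
n=69: ⌊(70·17+481)/589⌋ − ⌊(69·17+481)/589⌋ = ⌊1671/589⌋ − ⌊1654/589⌋ = 2 − 2 = 0
n=70: ⌊(71·17+481)/589⌋ − ⌊(70·17+481)/589⌋ = ⌊1688/589⌋ − ⌊1671/589⌋ = 2 − 2 = 0
n=71: ⌊(72·17+481)/589⌋ − ⌊(71·17+481)/589⌋ = ⌊1705/589⌋ − ⌊1688/589⌋ = 2 − 2 = 0
n=72: ⌊(73·17+481)/589⌋ − ⌊(72·17+481)/589⌋ = ⌊1722/589⌋ − ⌊1705/589⌋ = 2 − 2 = 0
n=73: ⌊(74·17+481)/589⌋ − ⌊(73·17+481)/589⌋ = ⌊1739/589⌋ − ⌊1722/589⌋ = 2 − 2 = 0
n=74: ⌊(75·17+481)/589⌋ − ⌊(74·17+481)/589⌋ = ⌊1756/589⌋ − ⌊1739/589⌋ = 2 − 2 = 0
n=75: ⌊(76·17+481)/589⌋ − ⌊(75·17+481)/589⌋ = ⌊1773/589⌋ − ⌊1756/589⌋ = 3 − 2 = 1
n=76: ⌊(77·17+481)/589⌋ − ⌊(76·17+481)/589⌋ = ⌊1790/589⌋ − ⌊1773/589⌋ = 3 − 3 = 0
n=77: ⌊(78·17+481)/589⌋ − ⌊(77·17+481)/589⌋ = ⌊1807/589⌋ − ⌊1790/589⌋ = 3 − 3 = 0
n=78: ⌊(79·17+481)/589⌋ − ⌊(78·17+481)/589⌋ = ⌊1824/589⌋ − ⌊1807/589⌋ = 3 − 3 = 0
n=79: ⌊(80·17+481)/589⌋ − ⌊(79·17+481)/589⌋ = ⌊1841/589⌋ − ⌊1824/589⌋ = 3 − 3 = 0


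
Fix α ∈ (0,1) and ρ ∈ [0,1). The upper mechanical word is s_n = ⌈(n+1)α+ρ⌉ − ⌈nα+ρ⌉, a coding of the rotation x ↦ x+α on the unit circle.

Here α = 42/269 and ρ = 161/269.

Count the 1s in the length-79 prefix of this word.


12

#1s = Σ_{n=0}^{78} s_n = Σ_{n=0}^{78} (⌈(n+1)α+ρ⌉ − ⌈nα+ρ⌉)
the sum telescopes: every ⌈nα+ρ⌉ with 0 < n < 79 appears once with + and once with −, leaving ⌈79α+ρ⌉ − ⌈0·α+ρ⌉
79α + ρ = (79·42 + 161) / 269 = 3479/269
ρ = 161/269
⌈3479/269⌉ = 13,  ⌈161/269⌉ = 1
#1s = 13 − 1 = 12


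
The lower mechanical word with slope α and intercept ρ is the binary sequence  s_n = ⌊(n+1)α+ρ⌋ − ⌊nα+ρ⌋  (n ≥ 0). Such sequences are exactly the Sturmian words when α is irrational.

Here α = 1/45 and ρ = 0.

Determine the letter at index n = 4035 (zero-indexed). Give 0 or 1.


0

(n+1)α + ρ = (4036·1) / 45 = 4036/45
nα + ρ     = (4035·1) / 45 = 4035/45
⌊4036/45⌋ = 89,  ⌊4035/45⌋ = 89
s_{4035} = 89 − 89 = 0


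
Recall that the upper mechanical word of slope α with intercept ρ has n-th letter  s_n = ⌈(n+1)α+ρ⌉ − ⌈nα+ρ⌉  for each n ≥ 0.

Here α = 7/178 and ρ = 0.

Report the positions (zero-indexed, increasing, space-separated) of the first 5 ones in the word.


n=0: ⌈7/178⌉−⌈0/178⌉ = 1−0 = 1  ← one
n=1: ⌈14/178⌉−⌈7/178⌉ = 1−1 = 0
n=2: ⌈21/178⌉−⌈14/178⌉ = 1−1 = 0
  …
n=25: ⌈182/178⌉−⌈175/178⌉ = 2−1 = 1  ← one
n=26: ⌈189/178⌉−⌈182/178⌉ = 2−2 = 0
n=27: ⌈196/178⌉−⌈189/178⌉ = 2−2 = 0
  …
n=50: ⌈357/178⌉−⌈350/178⌉ = 3−2 = 1  ← one
n=51: ⌈364/178⌉−⌈357/178⌉ = 3−3 = 0
n=52: ⌈371/178⌉−⌈364/178⌉ = 3−3 = 0
  …
n=76: ⌈539/178⌉−⌈532/178⌉ = 4−3 = 1  ← one
n=77: ⌈546/178⌉−⌈539/178⌉ = 4−4 = 0
n=78: ⌈553/178⌉−⌈546/178⌉ = 4−4 = 0
  …
n=101: ⌈714/178⌉−⌈707/178⌉ = 5−4 = 1  ← one
positions of the first 5 ones: 0 25 50 76 101

0 25 50 76 101


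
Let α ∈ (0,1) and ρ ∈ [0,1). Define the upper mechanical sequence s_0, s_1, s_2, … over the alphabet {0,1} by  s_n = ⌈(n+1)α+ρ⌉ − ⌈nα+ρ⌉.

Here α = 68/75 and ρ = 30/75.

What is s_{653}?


(n+1)α + ρ = (654·68 + 30) / 75 = 44502/75
nα + ρ     = (653·68 + 30) / 75 = 44434/75
⌈44502/75⌉ = 594,  ⌈44434/75⌉ = 593
s_{653} = 594 − 593 = 1

1


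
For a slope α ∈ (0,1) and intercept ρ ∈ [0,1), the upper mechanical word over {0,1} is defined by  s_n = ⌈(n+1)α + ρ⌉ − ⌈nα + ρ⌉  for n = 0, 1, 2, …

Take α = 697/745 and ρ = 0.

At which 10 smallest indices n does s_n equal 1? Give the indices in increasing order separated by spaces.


n=0: ⌈697/745⌉−⌈0/745⌉ = 1−0 = 1  ← one
n=1: ⌈1394/745⌉−⌈697/745⌉ = 2−1 = 1  ← one
n=2: ⌈2091/745⌉−⌈1394/745⌉ = 3−2 = 1  ← one
n=3: ⌈2788/745⌉−⌈2091/745⌉ = 4−3 = 1  ← one
n=4: ⌈3485/745⌉−⌈2788/745⌉ = 5−4 = 1  ← one
n=5: ⌈4182/745⌉−⌈3485/745⌉ = 6−5 = 1  ← one
n=6: ⌈4879/745⌉−⌈4182/745⌉ = 7−6 = 1  ← one
n=7: ⌈5576/745⌉−⌈4879/745⌉ = 8−7 = 1  ← one
n=8: ⌈6273/745⌉−⌈5576/745⌉ = 9−8 = 1  ← one
n=9: ⌈6970/745⌉−⌈6273/745⌉ = 10−9 = 1  ← one
positions of the first 10 ones: 0 1 2 3 4 5 6 7 8 9

0 1 2 3 4 5 6 7 8 9


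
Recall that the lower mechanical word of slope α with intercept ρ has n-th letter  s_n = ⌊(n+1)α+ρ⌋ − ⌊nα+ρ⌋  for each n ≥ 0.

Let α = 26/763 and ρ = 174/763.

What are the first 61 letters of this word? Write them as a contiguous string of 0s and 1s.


0000000000000000000000100000000000000000000000000001000000000

n=0: ⌊(1·26+174)/763⌋ − ⌊(0·26+174)/763⌋ = ⌊200/763⌋ − ⌊174/763⌋ = 0 − 0 = 0
n=1: ⌊(2·26+174)/763⌋ − ⌊(1·26+174)/763⌋ = ⌊226/763⌋ − ⌊200/763⌋ = 0 − 0 = 0
n=2: ⌊(3·26+174)/763⌋ − ⌊(2·26+174)/763⌋ = ⌊252/763⌋ − ⌊226/763⌋ = 0 − 0 = 0
n=3: ⌊(4·26+174)/763⌋ − ⌊(3·26+174)/763⌋ = ⌊278/763⌋ − ⌊252/763⌋ = 0 − 0 = 0
n=4: ⌊(5·26+174)/763⌋ − ⌊(4·26+174)/763⌋ = ⌊304/763⌋ − ⌊278/763⌋ = 0 − 0 = 0
n=5: ⌊(6·26+174)/763⌋ − ⌊(5·26+174)/763⌋ = ⌊330/763⌋ − ⌊304/763⌋ = 0 − 0 = 0
n=6: ⌊(7·26+174)/763⌋ − ⌊(6·26+174)/763⌋ = ⌊356/763⌋ − ⌊330/763⌋ = 0 − 0 = 0
n=7: ⌊(8·26+174)/763⌋ − ⌊(7·26+174)/763⌋ = ⌊382/763⌋ − ⌊356/763⌋ = 0 − 0 = 0
n=8: ⌊(9·26+174)/763⌋ − ⌊(8·26+174)/763⌋ = ⌊408/763⌋ − ⌊382/763⌋ = 0 − 0 = 0
n=9: ⌊(10·26+174)/763⌋ − ⌊(9·26+174)/763⌋ = ⌊434/763⌋ − ⌊408/763⌋ = 0 − 0 = 0
n=10: ⌊(11·26+174)/763⌋ − ⌊(10·26+174)/763⌋ = ⌊460/763⌋ − ⌊434/763⌋ = 0 − 0 = 0
n=11: ⌊(12·26+174)/763⌋ − ⌊(11·26+174)/763⌋ = ⌊486/763⌋ − ⌊460/763⌋ = 0 − 0 = 0
n=12: ⌊(13·26+174)/763⌋ − ⌊(12·26+174)/763⌋ = ⌊512/763⌋ − ⌊486/763⌋ = 0 − 0 = 0
n=13: ⌊(14·26+174)/763⌋ − ⌊(13·26+174)/763⌋ = ⌊538/763⌋ − ⌊512/763⌋ = 0 − 0 = 0
n=14: ⌊(15·26+174)/763⌋ − ⌊(14·26+174)/763⌋ = ⌊564/763⌋ − ⌊538/763⌋ = 0 − 0 = 0
n=15: ⌊(16·26+174)/763⌋ − ⌊(15·26+174)/763⌋ = ⌊590/763⌋ − ⌊564/763⌋ = 0 − 0 = 0
n=16: ⌊(17·26+174)/763⌋ − ⌊(16·26+174)/763⌋ = ⌊616/763⌋ − ⌊590/763⌋ = 0 − 0 = 0
n=17: ⌊(18·26+174)/763⌋ − ⌊(17·26+174)/763⌋ = ⌊642/763⌋ − ⌊616/763⌋ = 0 − 0 = 0
n=18: ⌊(19·26+174)/763⌋ − ⌊(18·26+174)/763⌋ = ⌊668/763⌋ − ⌊642/763⌋ = 0 − 0 = 0
n=19: ⌊(20·26+174)/763⌋ − ⌊(19·26+174)/763⌋ = ⌊694/763⌋ − ⌊668/763⌋ = 0 − 0 = 0
n=20: ⌊(21·26+174)/763⌋ − ⌊(20·26+174)/763⌋ = ⌊720/763⌋ − ⌊694/763⌋ = 0 − 0 = 0
n=21: ⌊(22·26+174)/763⌋ − ⌊(21·26+174)/763⌋ = ⌊746/763⌋ − ⌊720/763⌋ = 0 − 0 = 0
n=22: ⌊(23·26+174)/763⌋ − ⌊(22·26+174)/763⌋ = ⌊772/763⌋ − ⌊746/763⌋ = 1 − 0 = 1
n=23: ⌊(24·26+174)/763⌋ − ⌊(23·26+174)/763⌋ = ⌊798/763⌋ − ⌊772/763⌋ = 1 − 1 = 0
n=24: ⌊(25·26+174)/763⌋ − ⌊(24·26+174)/763⌋ = ⌊824/763⌋ − ⌊798/763⌋ = 1 − 1 = 0
n=25: ⌊(26·26+174)/763⌋ − ⌊(25·26+174)/763⌋ = ⌊850/763⌋ − ⌊824/763⌋ = 1 − 1 = 0
n=26: ⌊(27·26+174)/763⌋ − ⌊(26·26+174)/763⌋ = ⌊876/763⌋ − ⌊850/763⌋ = 1 − 1 = 0
n=27: ⌊(28·26+174)/763⌋ − ⌊(27·26+174)/763⌋ = ⌊902/763⌋ − ⌊876/763⌋ = 1 − 1 = 0
n=28: ⌊(29·26+174)/763⌋ − ⌊(28·26+174)/763⌋ = ⌊928/763⌋ − ⌊902/763⌋ = 1 − 1 = 0
n=29: ⌊(30·26+174)/763⌋ − ⌊(29·26+174)/763⌋ = ⌊954/763⌋ − ⌊928/763⌋ = 1 − 1 = 0
n=30: ⌊(31·26+174)/763⌋ − ⌊(30·26+174)/763⌋ = ⌊980/763⌋ − ⌊954/763⌋ = 1 − 1 = 0
n=31: ⌊(32·26+174)/763⌋ − ⌊(31·26+174)/763⌋ = ⌊1006/763⌋ − ⌊980/763⌋ = 1 − 1 = 0
n=32: ⌊(33·26+174)/763⌋ − ⌊(32·26+174)/763⌋ = ⌊1032/763⌋ − ⌊1006/763⌋ = 1 − 1 = 0
n=33: ⌊(34·26+174)/763⌋ − ⌊(33·26+174)/763⌋ = ⌊1058/763⌋ − ⌊1032/763⌋ = 1 − 1 = 0
n=34: ⌊(35·26+174)/763⌋ − ⌊(34·26+174)/763⌋ = ⌊1084/763⌋ − ⌊1058/763⌋ = 1 − 1 = 0
n=35: ⌊(36·26+174)/763⌋ − ⌊(35·26+174)/763⌋ = ⌊1110/763⌋ − ⌊1084/763⌋ = 1 − 1 = 0
n=36: ⌊(37·26+174)/763⌋ − ⌊(36·26+174)/763⌋ = ⌊1136/763⌋ − ⌊1110/763⌋ = 1 − 1 = 0
n=37: ⌊(38·26+174)/763⌋ − ⌊(37·26+174)/763⌋ = ⌊1162/763⌋ − ⌊1136/763⌋ = 1 − 1 = 0
n=38: ⌊(39·26+174)/763⌋ − ⌊(38·26+174)/763⌋ = ⌊1188/763⌋ − ⌊1162/763⌋ = 1 − 1 = 0
n=39: ⌊(40·26+174)/763⌋ − ⌊(39·26+174)/763⌋ = ⌊1214/763⌋ − ⌊1188/763⌋ = 1 − 1 = 0
n=40: ⌊(41·26+174)/763⌋ − ⌊(40·26+174)/763⌋ = ⌊1240/763⌋ − ⌊1214/763⌋ = 1 − 1 = 0
n=41: ⌊(42·26+174)/763⌋ − ⌊(41·26+174)/763⌋ = ⌊1266/763⌋ − ⌊1240/763⌋ = 1 − 1 = 0
n=42: ⌊(43·26+174)/763⌋ − ⌊(42·26+174)/763⌋ = ⌊1292/763⌋ − ⌊1266/763⌋ = 1 − 1 = 0
n=43: ⌊(44·26+174)/763⌋ − ⌊(43·26+174)/763⌋ = ⌊1318/763⌋ − ⌊1292/763⌋ = 1 − 1 = 0
n=44: ⌊(45·26+174)/763⌋ − ⌊(44·26+174)/763⌋ = ⌊1344/763⌋ − ⌊1318/763⌋ = 1 − 1 = 0
n=45: ⌊(46·26+174)/763⌋ − ⌊(45·26+174)/763⌋ = ⌊1370/763⌋ − ⌊1344/763⌋ = 1 − 1 = 0
n=46: ⌊(47·26+174)/763⌋ − ⌊(46·26+174)/763⌋ = ⌊1396/763⌋ − ⌊1370/763⌋ = 1 − 1 = 0
n=47: ⌊(48·26+174)/763⌋ − ⌊(47·26+174)/763⌋ = ⌊1422/763⌋ − ⌊1396/763⌋ = 1 − 1 = 0
n=48: ⌊(49·26+174)/763⌋ − ⌊(48·26+174)/763⌋ = ⌊1448/763⌋ − ⌊1422/763⌋ = 1 − 1 = 0
n=49: ⌊(50·26+174)/763⌋ − ⌊(49·26+174)/763⌋ = ⌊1474/763⌋ − ⌊1448/763⌋ = 1 − 1 = 0
n=50: ⌊(51·26+174)/763⌋ − ⌊(50·26+174)/763⌋ = ⌊1500/763⌋ − ⌊1474/763⌋ = 1 − 1 = 0
n=51: ⌊(52·26+174)/763⌋ − ⌊(51·26+174)/763⌋ = ⌊1526/763⌋ − ⌊1500/763⌋ = 2 − 1 = 1
n=52: ⌊(53·26+174)/763⌋ − ⌊(52·26+174)/763⌋ = ⌊1552/763⌋ − ⌊1526/763⌋ = 2 − 2 = 0
n=53: ⌊(54·26+174)/763⌋ − ⌊(53·26+174)/763⌋ = ⌊1578/763⌋ − ⌊1552/763⌋ = 2 − 2 = 0
n=54: ⌊(55·26+174)/763⌋ − ⌊(54·26+174)/763⌋ = ⌊1604/763⌋ − ⌊1578/763⌋ = 2 − 2 = 0
n=55: ⌊(56·26+174)/763⌋ − ⌊(55·26+174)/763⌋ = ⌊1630/763⌋ − ⌊1604/763⌋ = 2 − 2 = 0
n=56: ⌊(57·26+174)/763⌋ − ⌊(56·26+174)/763⌋ = ⌊1656/763⌋ − ⌊1630/763⌋ = 2 − 2 = 0
n=57: ⌊(58·26+174)/763⌋ − ⌊(57·26+174)/763⌋ = ⌊1682/763⌋ − ⌊1656/763⌋ = 2 − 2 = 0
n=58: ⌊(59·26+174)/763⌋ − ⌊(58·26+174)/763⌋ = ⌊1708/763⌋ − ⌊1682/763⌋ = 2 − 2 = 0
n=59: ⌊(60·26+174)/763⌋ − ⌊(59·26+174)/763⌋ = ⌊1734/763⌋ − ⌊1708/763⌋ = 2 − 2 = 0
n=60: ⌊(61·26+174)/763⌋ − ⌊(60·26+174)/763⌋ = ⌊1760/763⌋ − ⌊1734/763⌋ = 2 − 2 = 0
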